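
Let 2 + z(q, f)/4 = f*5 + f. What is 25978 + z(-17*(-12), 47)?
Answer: 27098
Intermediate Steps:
z(q, f) = -8 + 24*f (z(q, f) = -8 + 4*(f*5 + f) = -8 + 4*(5*f + f) = -8 + 4*(6*f) = -8 + 24*f)
25978 + z(-17*(-12), 47) = 25978 + (-8 + 24*47) = 25978 + (-8 + 1128) = 25978 + 1120 = 27098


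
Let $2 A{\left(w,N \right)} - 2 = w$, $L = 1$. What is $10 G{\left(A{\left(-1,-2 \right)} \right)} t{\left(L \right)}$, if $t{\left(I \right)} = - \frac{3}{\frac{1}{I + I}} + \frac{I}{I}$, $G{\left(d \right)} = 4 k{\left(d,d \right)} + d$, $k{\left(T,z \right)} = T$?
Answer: $-125$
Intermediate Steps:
$A{\left(w,N \right)} = 1 + \frac{w}{2}$
$G{\left(d \right)} = 5 d$ ($G{\left(d \right)} = 4 d + d = 5 d$)
$t{\left(I \right)} = 1 - 6 I$ ($t{\left(I \right)} = - \frac{3}{\frac{1}{2 I}} + 1 = - \frac{3}{\frac{1}{2} \frac{1}{I}} + 1 = - 3 \cdot 2 I + 1 = - 6 I + 1 = 1 - 6 I$)
$10 G{\left(A{\left(-1,-2 \right)} \right)} t{\left(L \right)} = 10 \cdot 5 \left(1 + \frac{1}{2} \left(-1\right)\right) \left(1 - 6\right) = 10 \cdot 5 \left(1 - \frac{1}{2}\right) \left(1 - 6\right) = 10 \cdot 5 \cdot \frac{1}{2} \left(-5\right) = 10 \cdot \frac{5}{2} \left(-5\right) = 25 \left(-5\right) = -125$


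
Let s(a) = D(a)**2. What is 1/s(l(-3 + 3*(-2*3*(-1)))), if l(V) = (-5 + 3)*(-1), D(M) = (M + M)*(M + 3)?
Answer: 1/400 ≈ 0.0025000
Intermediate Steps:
D(M) = 2*M*(3 + M) (D(M) = (2*M)*(3 + M) = 2*M*(3 + M))
l(V) = 2 (l(V) = -2*(-1) = 2)
s(a) = 4*a**2*(3 + a)**2 (s(a) = (2*a*(3 + a))**2 = 4*a**2*(3 + a)**2)
1/s(l(-3 + 3*(-2*3*(-1)))) = 1/(4*2**2*(3 + 2)**2) = 1/(4*4*5**2) = 1/(4*4*25) = 1/400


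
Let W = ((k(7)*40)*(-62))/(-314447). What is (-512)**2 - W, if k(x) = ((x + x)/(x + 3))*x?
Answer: 11775767152/44921 ≈ 2.6214e+5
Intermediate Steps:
k(x) = 2*x**2/(3 + x) (k(x) = ((2*x)/(3 + x))*x = (2*x/(3 + x))*x = 2*x**2/(3 + x))
W = 3472/44921 (W = (((2*7**2/(3 + 7))*40)*(-62))/(-314447) = (((2*49/10)*40)*(-62))*(-1/314447) = (((2*49*(1/10))*40)*(-62))*(-1/314447) = (((49/5)*40)*(-62))*(-1/314447) = (392*(-62))*(-1/314447) = -24304*(-1/314447) = 3472/44921 ≈ 0.077291)
(-512)**2 - W = (-512)**2 - 1*3472/44921 = 262144 - 3472/44921 = 11775767152/44921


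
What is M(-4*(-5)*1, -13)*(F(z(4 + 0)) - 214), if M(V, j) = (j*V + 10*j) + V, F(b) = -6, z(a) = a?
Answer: 81400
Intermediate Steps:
M(V, j) = V + 10*j + V*j (M(V, j) = (V*j + 10*j) + V = (10*j + V*j) + V = V + 10*j + V*j)
M(-4*(-5)*1, -13)*(F(z(4 + 0)) - 214) = (-4*(-5)*1 + 10*(-13) + (-4*(-5)*1)*(-13))*(-6 - 214) = (20*1 - 130 + (20*1)*(-13))*(-220) = (20 - 130 + 20*(-13))*(-220) = (20 - 130 - 260)*(-220) = -370*(-220) = 81400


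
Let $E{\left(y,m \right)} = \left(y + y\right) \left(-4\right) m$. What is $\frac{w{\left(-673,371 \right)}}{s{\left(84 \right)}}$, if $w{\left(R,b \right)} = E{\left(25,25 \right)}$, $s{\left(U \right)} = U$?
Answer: $- \frac{1250}{21} \approx -59.524$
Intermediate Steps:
$E{\left(y,m \right)} = - 8 m y$ ($E{\left(y,m \right)} = 2 y \left(-4\right) m = - 8 y m = - 8 m y$)
$w{\left(R,b \right)} = -5000$ ($w{\left(R,b \right)} = \left(-8\right) 25 \cdot 25 = -5000$)
$\frac{w{\left(-673,371 \right)}}{s{\left(84 \right)}} = - \frac{5000}{84} = \left(-5000\right) \frac{1}{84} = - \frac{1250}{21}$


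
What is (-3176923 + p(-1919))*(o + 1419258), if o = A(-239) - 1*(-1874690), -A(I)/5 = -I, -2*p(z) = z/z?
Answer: -20921648770791/2 ≈ -1.0461e+13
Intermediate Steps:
p(z) = -1/2 (p(z) = -z/(2*z) = -1/2*1 = -1/2)
A(I) = 5*I (A(I) = -(-5)*I = 5*I)
o = 1873495 (o = 5*(-239) - 1*(-1874690) = -1195 + 1874690 = 1873495)
(-3176923 + p(-1919))*(o + 1419258) = (-3176923 - 1/2)*(1873495 + 1419258) = -6353847/2*3292753 = -20921648770791/2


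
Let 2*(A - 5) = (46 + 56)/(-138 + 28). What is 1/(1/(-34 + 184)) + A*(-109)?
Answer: -37891/110 ≈ -344.46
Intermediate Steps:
A = 499/110 (A = 5 + ((46 + 56)/(-138 + 28))/2 = 5 + (102/(-110))/2 = 5 + (102*(-1/110))/2 = 5 + (½)*(-51/55) = 5 - 51/110 = 499/110 ≈ 4.5364)
1/(1/(-34 + 184)) + A*(-109) = 1/(1/(-34 + 184)) + (499/110)*(-109) = 1/(1/150) - 54391/110 = 150 - 54391/110 = -37891/110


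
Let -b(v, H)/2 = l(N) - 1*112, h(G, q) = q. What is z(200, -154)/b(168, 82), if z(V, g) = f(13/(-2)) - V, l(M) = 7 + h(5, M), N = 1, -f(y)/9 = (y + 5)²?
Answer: -881/832 ≈ -1.0589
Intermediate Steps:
f(y) = -9*(5 + y)² (f(y) = -9*(y + 5)² = -9*(5 + y)²)
l(M) = 7 + M
b(v, H) = 208 (b(v, H) = -2*((7 + 1) - 1*112) = -2*(8 - 112) = -2*(-104) = 208)
z(V, g) = -81/4 - V (z(V, g) = -9*(5 + 13/(-2))² - V = -9*(5 + 13*(-½))² - V = -9*(5 - 13/2)² - V = -9*(-3/2)² - V = -9*9/4 - V = -81/4 - V)
z(200, -154)/b(168, 82) = (-81/4 - 1*200)/208 = (-81/4 - 200)*(1/208) = -881/4*1/208 = -881/832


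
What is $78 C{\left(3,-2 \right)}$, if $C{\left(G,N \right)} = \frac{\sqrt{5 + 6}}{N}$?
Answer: $- 39 \sqrt{11} \approx -129.35$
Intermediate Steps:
$C{\left(G,N \right)} = \frac{\sqrt{11}}{N}$
$78 C{\left(3,-2 \right)} = 78 \frac{\sqrt{11}}{-2} = 78 \sqrt{11} \left(- \frac{1}{2}\right) = 78 \left(- \frac{\sqrt{11}}{2}\right) = - 39 \sqrt{11}$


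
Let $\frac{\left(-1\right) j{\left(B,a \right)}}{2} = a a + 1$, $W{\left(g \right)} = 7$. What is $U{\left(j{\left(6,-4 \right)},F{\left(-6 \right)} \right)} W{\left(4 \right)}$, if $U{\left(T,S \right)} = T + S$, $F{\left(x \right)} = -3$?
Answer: $-259$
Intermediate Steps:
$j{\left(B,a \right)} = -2 - 2 a^{2}$ ($j{\left(B,a \right)} = - 2 \left(a a + 1\right) = - 2 \left(a^{2} + 1\right) = - 2 \left(1 + a^{2}\right) = -2 - 2 a^{2}$)
$U{\left(T,S \right)} = S + T$
$U{\left(j{\left(6,-4 \right)},F{\left(-6 \right)} \right)} W{\left(4 \right)} = \left(-3 - \left(2 + 2 \left(-4\right)^{2}\right)\right) 7 = \left(-3 - 34\right) 7 = \left(-37\right) 7 = -259$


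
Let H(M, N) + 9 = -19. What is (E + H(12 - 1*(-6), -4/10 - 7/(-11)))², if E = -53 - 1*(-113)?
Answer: 1024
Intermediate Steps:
E = 60 (E = -53 + 113 = 60)
H(M, N) = -28 (H(M, N) = -9 - 19 = -28)
(E + H(12 - 1*(-6), -4/10 - 7/(-11)))² = (60 - 28)² = 32² = 1024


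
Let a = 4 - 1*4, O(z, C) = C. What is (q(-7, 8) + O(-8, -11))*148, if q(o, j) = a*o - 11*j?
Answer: -14652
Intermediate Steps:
a = 0 (a = 4 - 4 = 0)
q(o, j) = -11*j (q(o, j) = 0*o - 11*j = 0 - 11*j = -11*j)
(q(-7, 8) + O(-8, -11))*148 = (-11*8 - 11)*148 = (-88 - 11)*148 = -99*148 = -14652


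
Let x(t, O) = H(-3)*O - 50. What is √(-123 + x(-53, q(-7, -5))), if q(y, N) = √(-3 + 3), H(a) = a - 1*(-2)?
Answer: I*√173 ≈ 13.153*I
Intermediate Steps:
H(a) = 2 + a (H(a) = a + 2 = 2 + a)
q(y, N) = 0 (q(y, N) = √0 = 0)
x(t, O) = -50 - O (x(t, O) = (2 - 3)*O - 50 = -O - 50 = -50 - O)
√(-123 + x(-53, q(-7, -5))) = √(-123 + (-50 - 1*0)) = √(-123 + (-50 + 0)) = √(-123 - 50) = √(-173) = I*√173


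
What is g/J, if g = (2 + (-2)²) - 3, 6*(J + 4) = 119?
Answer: 18/95 ≈ 0.18947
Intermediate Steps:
J = 95/6 (J = -4 + (⅙)*119 = -4 + 119/6 = 95/6 ≈ 15.833)
g = 3 (g = (2 + 4) - 3 = 6 - 3 = 3)
g/J = 3/(95/6) = 3*(6/95) = 18/95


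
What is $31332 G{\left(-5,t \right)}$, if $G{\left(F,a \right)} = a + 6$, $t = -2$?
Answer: $125328$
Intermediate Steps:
$G{\left(F,a \right)} = 6 + a$
$31332 G{\left(-5,t \right)} = 31332 \left(6 - 2\right) = 31332 \cdot 4 = 125328$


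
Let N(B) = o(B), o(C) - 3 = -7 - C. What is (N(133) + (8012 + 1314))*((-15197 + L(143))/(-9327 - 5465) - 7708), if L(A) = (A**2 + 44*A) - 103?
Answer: -1047804918453/14792 ≈ -7.0836e+7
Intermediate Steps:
o(C) = -4 - C (o(C) = 3 + (-7 - C) = -4 - C)
N(B) = -4 - B
L(A) = -103 + A**2 + 44*A
(N(133) + (8012 + 1314))*((-15197 + L(143))/(-9327 - 5465) - 7708) = ((-4 - 1*133) + (8012 + 1314))*((-15197 + (-103 + 143**2 + 44*143))/(-9327 - 5465) - 7708) = ((-4 - 133) + 9326)*((-15197 + (-103 + 20449 + 6292))/(-14792) - 7708) = (-137 + 9326)*((-15197 + 26638)*(-1/14792) - 7708) = 9189*(11441*(-1/14792) - 7708) = 9189*(-11441/14792 - 7708) = 9189*(-114028177/14792) = -1047804918453/14792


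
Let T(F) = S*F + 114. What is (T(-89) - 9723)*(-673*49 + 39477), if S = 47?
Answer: -89648000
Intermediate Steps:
T(F) = 114 + 47*F (T(F) = 47*F + 114 = 114 + 47*F)
(T(-89) - 9723)*(-673*49 + 39477) = ((114 + 47*(-89)) - 9723)*(-673*49 + 39477) = ((114 - 4183) - 9723)*(-32977 + 39477) = (-4069 - 9723)*6500 = -13792*6500 = -89648000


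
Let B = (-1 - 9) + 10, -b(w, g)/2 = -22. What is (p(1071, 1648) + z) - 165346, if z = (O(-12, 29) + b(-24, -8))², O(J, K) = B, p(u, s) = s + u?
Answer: -160691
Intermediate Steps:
b(w, g) = 44 (b(w, g) = -2*(-22) = 44)
B = 0 (B = -10 + 10 = 0)
O(J, K) = 0
z = 1936 (z = (0 + 44)² = 44² = 1936)
(p(1071, 1648) + z) - 165346 = ((1648 + 1071) + 1936) - 165346 = (2719 + 1936) - 165346 = 4655 - 165346 = -160691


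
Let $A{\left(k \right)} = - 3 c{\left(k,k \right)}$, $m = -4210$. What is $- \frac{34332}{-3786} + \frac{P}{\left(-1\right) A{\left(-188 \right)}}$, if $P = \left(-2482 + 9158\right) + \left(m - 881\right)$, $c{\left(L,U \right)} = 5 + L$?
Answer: $\frac{2141243}{346419} \approx 6.1811$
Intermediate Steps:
$A{\left(k \right)} = -15 - 3 k$ ($A{\left(k \right)} = - 3 \left(5 + k\right) = -15 - 3 k$)
$P = 1585$ ($P = \left(-2482 + 9158\right) - 5091 = 6676 - 5091 = 1585$)
$- \frac{34332}{-3786} + \frac{P}{\left(-1\right) A{\left(-188 \right)}} = - \frac{34332}{-3786} + \frac{1585}{\left(-1\right) \left(-15 - -564\right)} = \left(-34332\right) \left(- \frac{1}{3786}\right) + \frac{1585}{\left(-1\right) \left(-15 + 564\right)} = \frac{5722}{631} + \frac{1585}{\left(-1\right) 549} = \frac{5722}{631} + \frac{1585}{-549} = \frac{5722}{631} + 1585 \left(- \frac{1}{549}\right) = \frac{5722}{631} - \frac{1585}{549} = \frac{2141243}{346419}$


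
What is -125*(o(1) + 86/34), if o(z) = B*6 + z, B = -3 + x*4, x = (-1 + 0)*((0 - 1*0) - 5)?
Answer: -224250/17 ≈ -13191.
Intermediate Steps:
x = 5 (x = -((0 + 0) - 5) = -(0 - 5) = -1*(-5) = 5)
B = 17 (B = -3 + 5*4 = -3 + 20 = 17)
o(z) = 102 + z (o(z) = 17*6 + z = 102 + z)
-125*(o(1) + 86/34) = -125*((102 + 1) + 86/34) = -125*(103 + 86*(1/34)) = -125*(103 + 43/17) = -125*1794/17 = -224250/17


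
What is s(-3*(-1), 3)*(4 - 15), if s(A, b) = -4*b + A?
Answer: 99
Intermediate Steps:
s(A, b) = A - 4*b
s(-3*(-1), 3)*(4 - 15) = (-3*(-1) - 4*3)*(4 - 15) = (3 - 12)*(-11) = -9*(-11) = 99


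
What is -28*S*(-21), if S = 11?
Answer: 6468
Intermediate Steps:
-28*S*(-21) = -28*11*(-21) = -308*(-21) = 6468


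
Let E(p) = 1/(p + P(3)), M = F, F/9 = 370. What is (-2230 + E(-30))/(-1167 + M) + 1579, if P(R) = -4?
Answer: 116046997/73542 ≈ 1578.0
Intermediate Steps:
F = 3330 (F = 9*370 = 3330)
M = 3330
E(p) = 1/(-4 + p) (E(p) = 1/(p - 4) = 1/(-4 + p))
(-2230 + E(-30))/(-1167 + M) + 1579 = (-2230 + 1/(-4 - 30))/(-1167 + 3330) + 1579 = (-2230 + 1/(-34))/2163 + 1579 = (-2230 - 1/34)*(1/2163) + 1579 = -75821/34*1/2163 + 1579 = -75821/73542 + 1579 = 116046997/73542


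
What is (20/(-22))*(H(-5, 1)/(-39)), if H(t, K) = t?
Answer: -50/429 ≈ -0.11655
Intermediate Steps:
(20/(-22))*(H(-5, 1)/(-39)) = (20/(-22))*(-5/(-39)) = (20*(-1/22))*(-5*(-1/39)) = -10/11*5/39 = -50/429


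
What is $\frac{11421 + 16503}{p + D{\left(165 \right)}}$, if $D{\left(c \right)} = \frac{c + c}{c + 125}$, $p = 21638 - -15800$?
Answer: $\frac{809796}{1085735} \approx 0.74585$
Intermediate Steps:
$p = 37438$ ($p = 21638 + 15800 = 37438$)
$D{\left(c \right)} = \frac{2 c}{125 + c}$
$\frac{11421 + 16503}{p + D{\left(165 \right)}} = \frac{11421 + 16503}{37438 + 2 \cdot 165 \frac{1}{125 + 165}} = \frac{27924}{37438 + 2 \cdot 165 \cdot \frac{1}{290}} = \frac{27924}{37438 + \frac{33}{29}} = \frac{27924}{\frac{1085735}{29}} = 27924 \cdot \frac{29}{1085735} = \frac{809796}{1085735}$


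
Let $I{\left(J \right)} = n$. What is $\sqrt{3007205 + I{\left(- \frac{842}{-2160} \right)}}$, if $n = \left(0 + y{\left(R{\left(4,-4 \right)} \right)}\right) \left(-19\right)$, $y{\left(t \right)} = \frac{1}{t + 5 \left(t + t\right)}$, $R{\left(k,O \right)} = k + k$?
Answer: $\frac{\sqrt{5821948462}}{44} \approx 1734.1$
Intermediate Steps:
$R{\left(k,O \right)} = 2 k$
$y{\left(t \right)} = \frac{1}{11 t}$ ($y{\left(t \right)} = \frac{1}{t + 5 \cdot 2 t} = \frac{1}{t + 10 t} = \frac{1}{11 t}$)
$n = - \frac{19}{88}$ ($n = \left(0 + \frac{1}{11 \cdot 2 \cdot 4}\right) \left(-19\right) = \left(0 + \frac{1}{11 \cdot 8}\right) \left(-19\right) = \left(0 + \frac{1}{11} \cdot \frac{1}{8}\right) \left(-19\right) = \left(0 + \frac{1}{88}\right) \left(-19\right) = \frac{1}{88} \left(-19\right) = - \frac{19}{88} \approx -0.21591$)
$I{\left(J \right)} = - \frac{19}{88}$
$\sqrt{3007205 + I{\left(- \frac{842}{-2160} \right)}} = \sqrt{3007205 - \frac{19}{88}} = \sqrt{\frac{264634021}{88}} = \frac{\sqrt{5821948462}}{44}$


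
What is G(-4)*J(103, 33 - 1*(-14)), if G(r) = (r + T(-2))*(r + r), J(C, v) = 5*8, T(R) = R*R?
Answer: 0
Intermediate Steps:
T(R) = R²
J(C, v) = 40
G(r) = 2*r*(4 + r) (G(r) = (r + (-2)²)*(r + r) = (r + 4)*(2*r) = (4 + r)*(2*r) = 2*r*(4 + r))
G(-4)*J(103, 33 - 1*(-14)) = (2*(-4)*(4 - 4))*40 = (2*(-4)*0)*40 = 0*40 = 0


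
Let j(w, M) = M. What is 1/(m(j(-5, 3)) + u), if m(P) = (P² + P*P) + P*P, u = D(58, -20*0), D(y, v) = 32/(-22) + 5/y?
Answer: 638/16353 ≈ 0.039014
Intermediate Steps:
D(y, v) = -16/11 + 5/y (D(y, v) = 32*(-1/22) + 5/y = -16/11 + 5/y)
u = -873/638 (u = -16/11 + 5/58 = -873/638 ≈ -1.3683)
m(P) = 3*P² (m(P) = (P² + P²) + P² = 2*P² + P² = 3*P²)
1/(m(j(-5, 3)) + u) = 1/(3*3² - 873/638) = 1/(3*9 - 873/638) = 1/(27 - 873/638) = 1/(16353/638) = 638/16353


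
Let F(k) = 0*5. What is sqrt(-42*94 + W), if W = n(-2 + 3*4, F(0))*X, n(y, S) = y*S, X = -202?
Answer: 2*I*sqrt(987) ≈ 62.833*I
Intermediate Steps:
F(k) = 0
n(y, S) = S*y
W = 0 (W = (0*(-2 + 3*4))*(-202) = (0*(-2 + 12))*(-202) = (0*10)*(-202) = 0*(-202) = 0)
sqrt(-42*94 + W) = sqrt(-42*94 + 0) = sqrt(-3948 + 0) = sqrt(-3948) = 2*I*sqrt(987)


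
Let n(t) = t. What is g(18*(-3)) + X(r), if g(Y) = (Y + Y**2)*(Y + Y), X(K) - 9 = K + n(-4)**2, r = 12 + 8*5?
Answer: -309019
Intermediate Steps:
r = 52 (r = 12 + 40 = 52)
X(K) = 25 + K (X(K) = 9 + (K + (-4)**2) = 9 + (K + 16) = 9 + (16 + K) = 25 + K)
g(Y) = 2*Y*(Y + Y**2) (g(Y) = (Y + Y**2)*(2*Y) = 2*Y*(Y + Y**2))
g(18*(-3)) + X(r) = 2*(18*(-3))**2*(1 + 18*(-3)) + (25 + 52) = 2*(-54)**2*(1 - 54) + 77 = 2*2916*(-53) + 77 = -309096 + 77 = -309019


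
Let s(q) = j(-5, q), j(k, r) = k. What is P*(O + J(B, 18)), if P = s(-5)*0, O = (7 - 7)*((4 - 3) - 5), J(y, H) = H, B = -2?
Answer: 0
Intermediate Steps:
s(q) = -5
O = 0 (O = 0*(1 - 5) = 0*(-4) = 0)
P = 0 (P = -5*0 = 0)
P*(O + J(B, 18)) = 0*(0 + 18) = 0*18 = 0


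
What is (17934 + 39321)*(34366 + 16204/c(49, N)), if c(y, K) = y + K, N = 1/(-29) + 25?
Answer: 25742190142/13 ≈ 1.9802e+9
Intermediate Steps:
N = 724/29 (N = -1/29 + 25 = 724/29 ≈ 24.966)
c(y, K) = K + y
(17934 + 39321)*(34366 + 16204/c(49, N)) = (17934 + 39321)*(34366 + 16204/(724/29 + 49)) = 57255*(34366 + 16204/(2145/29)) = 57255*(34366 + 16204*(29/2145)) = 57255*(34366 + 469916/2145) = 57255*(74184986/2145) = 25742190142/13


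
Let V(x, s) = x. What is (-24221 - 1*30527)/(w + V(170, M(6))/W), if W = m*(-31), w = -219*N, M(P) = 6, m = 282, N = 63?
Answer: 59825877/15076693 ≈ 3.9681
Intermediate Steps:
w = -13797 (w = -219*63 = -13797)
W = -8742 (W = 282*(-31) = -8742)
(-24221 - 1*30527)/(w + V(170, M(6))/W) = (-24221 - 1*30527)/(-13797 + 170/(-8742)) = (-24221 - 30527)/(-13797 + 170*(-1/8742)) = -54748/(-13797 - 85/4371) = -54748/(-60306772/4371) = -54748*(-4371/60306772) = 59825877/15076693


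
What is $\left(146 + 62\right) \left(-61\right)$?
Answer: $-12688$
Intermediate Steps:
$\left(146 + 62\right) \left(-61\right) = 208 \left(-61\right) = -12688$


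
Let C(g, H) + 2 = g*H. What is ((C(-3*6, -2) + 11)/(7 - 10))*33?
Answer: -495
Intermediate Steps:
C(g, H) = -2 + H*g (C(g, H) = -2 + g*H = -2 + H*g)
((C(-3*6, -2) + 11)/(7 - 10))*33 = (((-2 - (-6)*6) + 11)/(7 - 10))*33 = (((-2 - 2*(-18)) + 11)/(-3))*33 = (((-2 + 36) + 11)*(-⅓))*33 = ((34 + 11)*(-⅓))*33 = (45*(-⅓))*33 = -15*33 = -495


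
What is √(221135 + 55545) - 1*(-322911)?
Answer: 322911 + 2*√69170 ≈ 3.2344e+5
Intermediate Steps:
√(221135 + 55545) - 1*(-322911) = √276680 + 322911 = 2*√69170 + 322911 = 322911 + 2*√69170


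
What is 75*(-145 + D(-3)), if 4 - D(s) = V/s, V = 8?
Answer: -10375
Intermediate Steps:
D(s) = 4 - 8/s
75*(-145 + D(-3)) = 75*(-145 + (4 - 8/(-3))) = 75*(-145 + (4 - 8*(-1/3))) = 75*(-145 + (4 + 8/3)) = 75*(-145 + 20/3) = 75*(-415/3) = -10375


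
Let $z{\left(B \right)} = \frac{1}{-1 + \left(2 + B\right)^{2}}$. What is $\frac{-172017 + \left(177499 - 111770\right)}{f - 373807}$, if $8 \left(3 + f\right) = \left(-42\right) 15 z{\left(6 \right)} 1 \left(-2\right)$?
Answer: $\frac{212576}{747615} \approx 0.28434$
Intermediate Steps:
$f = - \frac{1}{2}$ ($f = -3 + \frac{\left(-42\right) 15 \frac{1}{-1 + \left(2 + 6\right)^{2}} \cdot 1 \left(-2\right)}{8} = -3 + \frac{\left(-630\right) \frac{1}{-1 + 8^{2}} \cdot 1 \left(-2\right)}{8} = -3 + \frac{\left(-630\right) \frac{1}{-1 + 64} \cdot 1 \left(-2\right)}{8} = -3 + \frac{\left(-630\right) \frac{1}{63} \cdot 1 \left(-2\right)}{8} = -3 + \frac{\left(-630\right) \frac{1}{63} \left(-2\right)}{8} = -3 + \frac{\left(-630\right) \left(- \frac{2}{63}\right)}{8} = -3 + \frac{1}{8} \cdot 20 = -3 + \frac{5}{2} = - \frac{1}{2} \approx -0.5$)
$\frac{-172017 + \left(177499 - 111770\right)}{f - 373807} = \frac{-172017 + \left(177499 - 111770\right)}{- \frac{1}{2} - 373807} = \frac{-172017 + \left(177499 - 111770\right)}{- \frac{747615}{2}} = \left(-172017 + 65729\right) \left(- \frac{2}{747615}\right) = \left(-106288\right) \left(- \frac{2}{747615}\right) = \frac{212576}{747615}$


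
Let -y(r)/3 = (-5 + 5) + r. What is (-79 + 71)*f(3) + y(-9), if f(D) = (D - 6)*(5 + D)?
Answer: 219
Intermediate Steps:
f(D) = (-6 + D)*(5 + D)
y(r) = -3*r (y(r) = -3*((-5 + 5) + r) = -3*(0 + r) = -3*r)
(-79 + 71)*f(3) + y(-9) = (-79 + 71)*(-30 + 3² - 1*3) - 3*(-9) = -8*(-30 + 9 - 3) + 27 = -8*(-24) + 27 = 192 + 27 = 219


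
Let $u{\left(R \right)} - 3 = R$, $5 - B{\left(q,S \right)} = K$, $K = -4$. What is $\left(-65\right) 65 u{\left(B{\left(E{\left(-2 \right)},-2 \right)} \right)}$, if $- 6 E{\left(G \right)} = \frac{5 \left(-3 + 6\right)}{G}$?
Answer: $-50700$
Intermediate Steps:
$E{\left(G \right)} = - \frac{5}{2 G}$ ($E{\left(G \right)} = - \frac{5 \left(-3 + 6\right) \frac{1}{G}}{6} = - \frac{5 \cdot 3 \frac{1}{G}}{6} = - \frac{15 \frac{1}{G}}{6} = - \frac{5}{2 G}$)
$B{\left(q,S \right)} = 9$ ($B{\left(q,S \right)} = 5 - -4 = 5 + 4 = 9$)
$u{\left(R \right)} = 3 + R$
$\left(-65\right) 65 u{\left(B{\left(E{\left(-2 \right)},-2 \right)} \right)} = \left(-65\right) 65 \left(3 + 9\right) = \left(-4225\right) 12 = -50700$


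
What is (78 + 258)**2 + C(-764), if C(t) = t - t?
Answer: 112896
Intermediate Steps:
C(t) = 0
(78 + 258)**2 + C(-764) = (78 + 258)**2 + 0 = 336**2 + 0 = 112896 + 0 = 112896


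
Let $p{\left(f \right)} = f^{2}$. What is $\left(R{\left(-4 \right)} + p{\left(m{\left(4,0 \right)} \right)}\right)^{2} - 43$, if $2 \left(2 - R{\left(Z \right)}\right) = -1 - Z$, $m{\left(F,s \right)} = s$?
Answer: $- \frac{171}{4} \approx -42.75$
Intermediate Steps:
$R{\left(Z \right)} = \frac{5}{2} + \frac{Z}{2}$ ($R{\left(Z \right)} = 2 - \frac{-1 - Z}{2} = 2 + \left(\frac{1}{2} + \frac{Z}{2}\right) = \frac{5}{2} + \frac{Z}{2}$)
$\left(R{\left(-4 \right)} + p{\left(m{\left(4,0 \right)} \right)}\right)^{2} - 43 = \left(\left(\frac{5}{2} + \frac{1}{2} \left(-4\right)\right) + 0^{2}\right)^{2} - 43 = \left(\left(\frac{5}{2} - 2\right) + 0\right)^{2} - 43 = \left(\frac{1}{2} + 0\right)^{2} - 43 = \left(\frac{1}{2}\right)^{2} - 43 = \frac{1}{4} - 43 = - \frac{171}{4}$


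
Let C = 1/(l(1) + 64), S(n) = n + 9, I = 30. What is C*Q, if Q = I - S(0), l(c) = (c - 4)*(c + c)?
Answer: 21/58 ≈ 0.36207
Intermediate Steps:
S(n) = 9 + n
l(c) = 2*c*(-4 + c) (l(c) = (-4 + c)*(2*c) = 2*c*(-4 + c))
Q = 21 (Q = 30 - (9 + 0) = 30 - 1*9 = 30 - 9 = 21)
C = 1/58 (C = 1/(2*1*(-4 + 1) + 64) = 1/(2*1*(-3) + 64) = 1/(-6 + 64) = 1/58 ≈ 0.017241)
C*Q = (1/58)*21 = 21/58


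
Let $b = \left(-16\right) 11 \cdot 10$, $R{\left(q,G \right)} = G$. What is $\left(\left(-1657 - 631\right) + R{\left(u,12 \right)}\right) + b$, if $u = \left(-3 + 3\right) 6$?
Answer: $-4036$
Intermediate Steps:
$u = 0$ ($u = 0 \cdot 6 = 0$)
$b = -1760$ ($b = \left(-176\right) 10 = -1760$)
$\left(\left(-1657 - 631\right) + R{\left(u,12 \right)}\right) + b = \left(\left(-1657 - 631\right) + 12\right) - 1760 = \left(-2288 + 12\right) - 1760 = -2276 - 1760 = -4036$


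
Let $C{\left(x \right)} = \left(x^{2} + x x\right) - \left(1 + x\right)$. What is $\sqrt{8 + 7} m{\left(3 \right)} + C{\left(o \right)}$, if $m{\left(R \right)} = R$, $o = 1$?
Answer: $3 \sqrt{15} \approx 11.619$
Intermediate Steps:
$C{\left(x \right)} = -1 - x + 2 x^{2}$ ($C{\left(x \right)} = \left(x^{2} + x^{2}\right) - \left(1 + x\right) = 2 x^{2} - \left(1 + x\right) = -1 - x + 2 x^{2}$)
$\sqrt{8 + 7} m{\left(3 \right)} + C{\left(o \right)} = \sqrt{8 + 7} \cdot 3 - \left(2 - 2\right) = \sqrt{15} \cdot 3 - 0 = 3 \sqrt{15} - 0 = 3 \sqrt{15} + 0 = 3 \sqrt{15}$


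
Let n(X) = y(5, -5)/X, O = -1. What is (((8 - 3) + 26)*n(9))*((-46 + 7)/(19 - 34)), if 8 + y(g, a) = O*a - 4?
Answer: -2821/45 ≈ -62.689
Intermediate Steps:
y(g, a) = -12 - a (y(g, a) = -8 + (-a - 4) = -8 + (-4 - a) = -12 - a)
n(X) = -7/X (n(X) = (-12 - 1*(-5))/X = (-12 + 5)/X = -7/X)
(((8 - 3) + 26)*n(9))*((-46 + 7)/(19 - 34)) = (((8 - 3) + 26)*(-7/9))*((-46 + 7)/(19 - 34)) = ((5 + 26)*(-7*⅑))*(-39/(-15)) = (31*(-7/9))*(-39*(-1/15)) = -217/9*13/5 = -2821/45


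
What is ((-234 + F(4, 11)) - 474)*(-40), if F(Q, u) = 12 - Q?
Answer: 28000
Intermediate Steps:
((-234 + F(4, 11)) - 474)*(-40) = ((-234 + (12 - 1*4)) - 474)*(-40) = ((-234 + (12 - 4)) - 474)*(-40) = ((-234 + 8) - 474)*(-40) = (-226 - 474)*(-40) = -700*(-40) = 28000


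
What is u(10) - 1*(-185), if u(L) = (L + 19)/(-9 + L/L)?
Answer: 1451/8 ≈ 181.38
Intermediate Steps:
u(L) = -19/8 - L/8 (u(L) = (19 + L)/(-9 + 1) = (19 + L)/(-8) = (19 + L)*(-1/8) = -19/8 - L/8)
u(10) - 1*(-185) = (-19/8 - 1/8*10) - 1*(-185) = (-19/8 - 5/4) + 185 = -29/8 + 185 = 1451/8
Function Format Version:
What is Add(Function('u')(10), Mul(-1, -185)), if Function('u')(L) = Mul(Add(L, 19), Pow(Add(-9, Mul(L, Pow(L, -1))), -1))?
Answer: Rational(1451, 8) ≈ 181.38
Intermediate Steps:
Function('u')(L) = Add(Rational(-19, 8), Mul(Rational(-1, 8), L)) (Function('u')(L) = Mul(Add(19, L), Pow(Add(-9, 1), -1)) = Mul(Add(19, L), Pow(-8, -1)) = Mul(Add(19, L), Rational(-1, 8)) = Add(Rational(-19, 8), Mul(Rational(-1, 8), L)))
Add(Function('u')(10), Mul(-1, -185)) = Add(Add(Rational(-19, 8), Mul(Rational(-1, 8), 10)), Mul(-1, -185)) = Add(Add(Rational(-19, 8), Rational(-5, 4)), 185) = Add(Rational(-29, 8), 185) = Rational(1451, 8)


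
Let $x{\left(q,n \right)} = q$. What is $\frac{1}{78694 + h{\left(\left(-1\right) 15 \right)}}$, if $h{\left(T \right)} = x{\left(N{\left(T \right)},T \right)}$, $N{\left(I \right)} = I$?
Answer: $\frac{1}{78679} \approx 1.271 \cdot 10^{-5}$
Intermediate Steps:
$h{\left(T \right)} = T$
$\frac{1}{78694 + h{\left(\left(-1\right) 15 \right)}} = \frac{1}{78694 - 15} = \frac{1}{78679}$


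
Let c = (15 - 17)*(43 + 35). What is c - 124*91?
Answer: -11440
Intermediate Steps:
c = -156 (c = -2*78 = -156)
c - 124*91 = -156 - 124*91 = -156 - 11284 = -11440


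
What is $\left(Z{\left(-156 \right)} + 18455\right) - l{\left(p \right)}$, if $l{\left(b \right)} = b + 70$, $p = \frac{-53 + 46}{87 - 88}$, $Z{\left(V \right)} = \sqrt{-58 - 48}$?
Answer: $18378 + i \sqrt{106} \approx 18378.0 + 10.296 i$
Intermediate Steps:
$Z{\left(V \right)} = i \sqrt{106}$ ($Z{\left(V \right)} = \sqrt{-106} = i \sqrt{106}$)
$p = 7$ ($p = - \frac{7}{-1} = \left(-7\right) \left(-1\right) = 7$)
$l{\left(b \right)} = 70 + b$
$\left(Z{\left(-156 \right)} + 18455\right) - l{\left(p \right)} = \left(i \sqrt{106} + 18455\right) - \left(70 + 7\right) = \left(18455 + i \sqrt{106}\right) - 77 = 18378 + i \sqrt{106}$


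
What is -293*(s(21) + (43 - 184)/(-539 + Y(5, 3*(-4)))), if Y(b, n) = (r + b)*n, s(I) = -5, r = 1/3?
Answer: 280694/201 ≈ 1396.5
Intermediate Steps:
r = 1/3 ≈ 0.33333
Y(b, n) = n*(1/3 + b) (Y(b, n) = (1/3 + b)*n = n*(1/3 + b))
-293*(s(21) + (43 - 184)/(-539 + Y(5, 3*(-4)))) = -293*(-5 + (43 - 184)/(-539 + (3*(-4))*(1/3 + 5))) = -293*(-5 - 141/(-539 - 12*16/3)) = -293*(-5 - 141/(-539 - 64)) = -293*(-5 - 141/(-603)) = -293*(-5 - 141*(-1/603)) = -293*(-5 + 47/201) = -293*(-958/201) = 280694/201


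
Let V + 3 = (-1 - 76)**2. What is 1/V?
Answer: 1/5926 ≈ 0.00016875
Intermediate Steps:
V = 5926 (V = -3 + (-1 - 76)**2 = -3 + (-77)**2 = -3 + 5929 = 5926)
1/V = 1/5926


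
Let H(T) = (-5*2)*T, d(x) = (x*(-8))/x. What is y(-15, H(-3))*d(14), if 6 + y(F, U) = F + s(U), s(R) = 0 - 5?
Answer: 208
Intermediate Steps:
s(R) = -5
d(x) = -8 (d(x) = (-8*x)/x = -8)
H(T) = -10*T
y(F, U) = -11 + F (y(F, U) = -6 + (F - 5) = -6 + (-5 + F) = -11 + F)
y(-15, H(-3))*d(14) = (-11 - 15)*(-8) = -26*(-8) = 208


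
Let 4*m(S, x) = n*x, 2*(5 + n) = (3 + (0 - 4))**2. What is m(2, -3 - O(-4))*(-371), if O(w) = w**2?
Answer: -63441/8 ≈ -7930.1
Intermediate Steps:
n = -9/2 (n = -5 + (3 + (0 - 4))**2/2 = -5 + (3 - 4)**2/2 = -5 + (1/2)*(-1)**2 = -5 + (1/2)*1 = -5 + 1/2 = -9/2 ≈ -4.5000)
m(S, x) = -9*x/8 (m(S, x) = (-9*x/2)/4 = -9*x/8)
m(2, -3 - O(-4))*(-371) = -9*(-3 - 1*(-4)**2)/8*(-371) = -9*(-3 - 1*16)/8*(-371) = -9*(-3 - 16)/8*(-371) = -9/8*(-19)*(-371) = (171/8)*(-371) = -63441/8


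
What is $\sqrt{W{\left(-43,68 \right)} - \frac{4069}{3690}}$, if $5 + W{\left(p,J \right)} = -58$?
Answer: $\frac{i \sqrt{96980990}}{1230} \approx 8.0064 i$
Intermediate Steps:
$W{\left(p,J \right)} = -63$ ($W{\left(p,J \right)} = -5 - 58 = -63$)
$\sqrt{W{\left(-43,68 \right)} - \frac{4069}{3690}} = \sqrt{-63 - \frac{4069}{3690}} = \sqrt{- \frac{236539}{3690}} = \frac{i \sqrt{96980990}}{1230}$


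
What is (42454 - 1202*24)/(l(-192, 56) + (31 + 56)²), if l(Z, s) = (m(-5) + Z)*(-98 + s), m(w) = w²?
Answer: 13606/14583 ≈ 0.93300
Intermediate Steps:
l(Z, s) = (-98 + s)*(25 + Z) (l(Z, s) = ((-5)² + Z)*(-98 + s) = (25 + Z)*(-98 + s) = (-98 + s)*(25 + Z))
(42454 - 1202*24)/(l(-192, 56) + (31 + 56)²) = (42454 - 1202*24)/((-2450 - 98*(-192) + 25*56 - 192*56) + (31 + 56)²) = (42454 - 28848)/((-2450 + 18816 + 1400 - 10752) + 87²) = 13606/(7014 + 7569) = 13606/14583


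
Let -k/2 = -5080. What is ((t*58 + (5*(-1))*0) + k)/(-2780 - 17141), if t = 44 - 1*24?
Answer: -11320/19921 ≈ -0.56824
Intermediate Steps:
t = 20 (t = 44 - 24 = 20)
k = 10160 (k = -2*(-5080) = 10160)
((t*58 + (5*(-1))*0) + k)/(-2780 - 17141) = ((20*58 + (5*(-1))*0) + 10160)/(-2780 - 17141) = ((1160 - 5*0) + 10160)/(-19921) = ((1160 + 0) + 10160)*(-1/19921) = (1160 + 10160)*(-1/19921) = 11320*(-1/19921) = -11320/19921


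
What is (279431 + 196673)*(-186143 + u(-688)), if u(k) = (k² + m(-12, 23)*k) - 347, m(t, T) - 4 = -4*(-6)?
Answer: 127400669360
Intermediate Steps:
m(t, T) = 28 (m(t, T) = 4 - 4*(-6) = 4 + 24 = 28)
u(k) = -347 + k² + 28*k (u(k) = (k² + 28*k) - 347 = -347 + k² + 28*k)
(279431 + 196673)*(-186143 + u(-688)) = (279431 + 196673)*(-186143 + (-347 + (-688)² + 28*(-688))) = 476104*(-186143 + (-347 + 473344 - 19264)) = 476104*(-186143 + 453733) = 476104*267590 = 127400669360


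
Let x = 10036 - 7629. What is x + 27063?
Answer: 29470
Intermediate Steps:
x = 2407
x + 27063 = 2407 + 27063 = 29470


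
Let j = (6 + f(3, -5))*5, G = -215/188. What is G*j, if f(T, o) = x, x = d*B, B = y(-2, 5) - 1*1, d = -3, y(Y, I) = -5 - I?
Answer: -41925/188 ≈ -223.01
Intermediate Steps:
B = -11 (B = (-5 - 1*5) - 1*1 = (-5 - 5) - 1 = -10 - 1 = -11)
x = 33 (x = -3*(-11) = 33)
f(T, o) = 33
G = -215/188 (G = -215*1/188 = -215/188 ≈ -1.1436)
j = 195 (j = (6 + 33)*5 = 39*5 = 195)
G*j = -215/188*195 = -41925/188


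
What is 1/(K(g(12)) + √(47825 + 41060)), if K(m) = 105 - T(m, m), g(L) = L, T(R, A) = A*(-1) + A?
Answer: -21/15572 + √88885/77860 ≈ 0.0024806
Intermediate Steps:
T(R, A) = 0 (T(R, A) = -A + A = 0)
K(m) = 105 (K(m) = 105 - 1*0 = 105 + 0 = 105)
1/(K(g(12)) + √(47825 + 41060)) = 1/(105 + √(47825 + 41060)) = 1/(105 + √88885)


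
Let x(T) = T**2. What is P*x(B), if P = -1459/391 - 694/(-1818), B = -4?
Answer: -19048864/355419 ≈ -53.596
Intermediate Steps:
P = -1190554/355419 (P = -1459*1/391 - 694*(-1/1818) = -1459/391 + 347/909 = -1190554/355419 ≈ -3.3497)
P*x(B) = -1190554/355419*(-4)**2 = -1190554/355419*16 = -19048864/355419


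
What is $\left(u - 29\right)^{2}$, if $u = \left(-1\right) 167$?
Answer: $38416$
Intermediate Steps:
$u = -167$
$\left(u - 29\right)^{2} = \left(-167 - 29\right)^{2} = \left(-196\right)^{2} = 38416$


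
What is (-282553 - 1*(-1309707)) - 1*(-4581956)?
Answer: 5609110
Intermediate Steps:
(-282553 - 1*(-1309707)) - 1*(-4581956) = (-282553 + 1309707) + 4581956 = 1027154 + 4581956 = 5609110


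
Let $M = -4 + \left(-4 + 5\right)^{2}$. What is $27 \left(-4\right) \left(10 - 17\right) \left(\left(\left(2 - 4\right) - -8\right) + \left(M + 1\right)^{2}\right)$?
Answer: $7560$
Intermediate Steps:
$M = -3$ ($M = -4 + 1^{2} = -4 + 1 = -3$)
$27 \left(-4\right) \left(10 - 17\right) \left(\left(\left(2 - 4\right) - -8\right) + \left(M + 1\right)^{2}\right) = 27 \left(-4\right) \left(10 - 17\right) \left(\left(\left(2 - 4\right) - -8\right) + \left(-3 + 1\right)^{2}\right) = - 108 \left(- 7 \left(\left(\left(2 - 4\right) + 8\right) + \left(-2\right)^{2}\right)\right) = - 108 \left(- 7 \left(\left(-2 + 8\right) + 4\right)\right) = - 108 \left(- 7 \left(6 + 4\right)\right) = - 108 \left(\left(-7\right) 10\right) = \left(-108\right) \left(-70\right) = 7560$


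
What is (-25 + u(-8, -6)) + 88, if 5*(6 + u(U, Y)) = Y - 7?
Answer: 272/5 ≈ 54.400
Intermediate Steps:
u(U, Y) = -37/5 + Y/5 (u(U, Y) = -6 + (Y - 7)/5 = -6 + (-7 + Y)/5 = -6 + (-7/5 + Y/5) = -37/5 + Y/5)
(-25 + u(-8, -6)) + 88 = (-25 + (-37/5 + (1/5)*(-6))) + 88 = (-25 + (-37/5 - 6/5)) + 88 = (-25 - 43/5) + 88 = -168/5 + 88 = 272/5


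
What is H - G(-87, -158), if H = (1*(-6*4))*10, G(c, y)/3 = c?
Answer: 21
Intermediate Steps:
G(c, y) = 3*c
H = -240 (H = (1*(-24))*10 = -24*10 = -240)
H - G(-87, -158) = -240 - 3*(-87) = -240 - 1*(-261) = -240 + 261 = 21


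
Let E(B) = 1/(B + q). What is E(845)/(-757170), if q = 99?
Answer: -1/714768480 ≈ -1.3991e-9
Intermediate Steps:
E(B) = 1/(99 + B) (E(B) = 1/(B + 99) = 1/(99 + B))
E(845)/(-757170) = 1/((99 + 845)*(-757170)) = -1/757170/944 = (1/944)*(-1/757170) = -1/714768480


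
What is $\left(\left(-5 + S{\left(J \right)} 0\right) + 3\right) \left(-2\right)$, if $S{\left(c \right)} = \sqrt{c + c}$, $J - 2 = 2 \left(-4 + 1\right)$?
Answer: $4$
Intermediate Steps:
$J = -4$ ($J = 2 + 2 \left(-4 + 1\right) = 2 + 2 \left(-3\right) = 2 - 6 = -4$)
$S{\left(c \right)} = \sqrt{2} \sqrt{c}$ ($S{\left(c \right)} = \sqrt{2 c} = \sqrt{2} \sqrt{c}$)
$\left(\left(-5 + S{\left(J \right)} 0\right) + 3\right) \left(-2\right) = \left(\left(-5 + \sqrt{2} \sqrt{-4} \cdot 0\right) + 3\right) \left(-2\right) = \left(\left(-5 + \sqrt{2} \cdot 2 i 0\right) + 3\right) \left(-2\right) = \left(\left(-5 + 2 i \sqrt{2} \cdot 0\right) + 3\right) \left(-2\right) = \left(\left(-5 + 0\right) + 3\right) \left(-2\right) = \left(-5 + 3\right) \left(-2\right) = \left(-2\right) \left(-2\right) = 4$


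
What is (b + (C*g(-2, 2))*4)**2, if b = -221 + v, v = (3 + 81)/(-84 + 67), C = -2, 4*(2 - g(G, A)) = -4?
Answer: 18054001/289 ≈ 62471.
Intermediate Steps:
g(G, A) = 3 (g(G, A) = 2 - 1/4*(-4) = 2 + 1 = 3)
v = -84/17 (v = 84/(-17) = 84*(-1/17) = -84/17 ≈ -4.9412)
b = -3841/17 (b = -221 - 84/17 = -3841/17 ≈ -225.94)
(b + (C*g(-2, 2))*4)**2 = (-3841/17 - 2*3*4)**2 = (-3841/17 - 6*4)**2 = (-3841/17 - 24)**2 = (-4249/17)**2 = 18054001/289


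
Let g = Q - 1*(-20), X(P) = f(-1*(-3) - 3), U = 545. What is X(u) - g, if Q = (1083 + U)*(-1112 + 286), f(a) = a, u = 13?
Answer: 1344708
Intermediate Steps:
Q = -1344728 (Q = (1083 + 545)*(-1112 + 286) = 1628*(-826) = -1344728)
X(P) = 0 (X(P) = -1*(-3) - 3 = 3 - 3 = 0)
g = -1344708 (g = -1344728 - 1*(-20) = -1344728 + 20 = -1344708)
X(u) - g = 0 - 1*(-1344708) = 0 + 1344708 = 1344708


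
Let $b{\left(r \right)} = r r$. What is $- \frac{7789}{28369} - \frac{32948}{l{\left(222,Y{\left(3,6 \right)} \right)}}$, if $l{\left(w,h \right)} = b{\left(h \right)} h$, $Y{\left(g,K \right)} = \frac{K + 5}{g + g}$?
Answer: $- \frac{18355087141}{3432649} \approx -5347.2$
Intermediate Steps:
$Y{\left(g,K \right)} = \frac{5 + K}{2 g}$
$b{\left(r \right)} = r^{2}$
$l{\left(w,h \right)} = h^{3}$ ($l{\left(w,h \right)} = h^{2} h = h^{3}$)
$- \frac{7789}{28369} - \frac{32948}{l{\left(222,Y{\left(3,6 \right)} \right)}} = - \frac{7789}{28369} - \frac{32948}{\left(\frac{5 + 6}{2 \cdot 3}\right)^{3}} = \left(-7789\right) \frac{1}{28369} - \frac{32948}{\left(\frac{1}{2} \cdot \frac{1}{3} \cdot 11\right)^{3}} = - \frac{7789}{28369} - \frac{32948}{\left(\frac{11}{6}\right)^{3}} = - \frac{7789}{28369} - \frac{32948}{\frac{1331}{216}} = - \frac{7789}{28369} - \frac{7116768}{1331} = - \frac{18355087141}{3432649}$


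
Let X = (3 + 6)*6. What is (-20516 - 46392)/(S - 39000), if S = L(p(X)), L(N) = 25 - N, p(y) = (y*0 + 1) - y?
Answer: 33454/19461 ≈ 1.7190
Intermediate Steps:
X = 54 (X = 9*6 = 54)
p(y) = 1 - y (p(y) = (0 + 1) - y = 1 - y)
S = 78 (S = 25 - (1 - 1*54) = 25 - (1 - 54) = 25 - 1*(-53) = 25 + 53 = 78)
(-20516 - 46392)/(S - 39000) = (-20516 - 46392)/(78 - 39000) = -66908/(-38922) = -66908*(-1/38922) = 33454/19461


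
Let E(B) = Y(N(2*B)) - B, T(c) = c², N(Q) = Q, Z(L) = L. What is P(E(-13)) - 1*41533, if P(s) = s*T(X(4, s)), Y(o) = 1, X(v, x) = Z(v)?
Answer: -41309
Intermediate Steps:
X(v, x) = v
E(B) = 1 - B
P(s) = 16*s (P(s) = s*4² = s*16 = 16*s)
P(E(-13)) - 1*41533 = 16*(1 - 1*(-13)) - 1*41533 = 16*(1 + 13) - 41533 = 16*14 - 41533 = 224 - 41533 = -41309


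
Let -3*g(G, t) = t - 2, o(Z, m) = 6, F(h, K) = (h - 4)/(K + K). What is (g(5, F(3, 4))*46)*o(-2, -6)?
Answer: 391/2 ≈ 195.50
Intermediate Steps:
F(h, K) = (-4 + h)/(2*K) (F(h, K) = (-4 + h)/((2*K)) = (-4 + h)*(1/(2*K)) = (-4 + h)/(2*K))
g(G, t) = 2/3 - t/3 (g(G, t) = -(t - 2)/3 = -(-2 + t)/3 = 2/3 - t/3)
(g(5, F(3, 4))*46)*o(-2, -6) = ((2/3 - (-4 + 3)/(6*4))*46)*6 = ((2/3 - (-1)/(6*4))*46)*6 = ((2/3 - 1/3*(-1/8))*46)*6 = ((2/3 + 1/24)*46)*6 = ((17/24)*46)*6 = (391/12)*6 = 391/2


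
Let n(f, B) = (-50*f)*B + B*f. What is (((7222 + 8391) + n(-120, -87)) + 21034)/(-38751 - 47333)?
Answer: 474913/86084 ≈ 5.5169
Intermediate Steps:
n(f, B) = -49*B*f (n(f, B) = -50*B*f + B*f = -49*B*f)
(((7222 + 8391) + n(-120, -87)) + 21034)/(-38751 - 47333) = (((7222 + 8391) - 49*(-87)*(-120)) + 21034)/(-38751 - 47333) = ((15613 - 511560) + 21034)/(-86084) = (-495947 + 21034)*(-1/86084) = -474913*(-1/86084) = 474913/86084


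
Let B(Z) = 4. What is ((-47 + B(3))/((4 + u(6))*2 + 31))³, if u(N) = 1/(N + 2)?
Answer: -5088448/3869893 ≈ -1.3149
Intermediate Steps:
u(N) = 1/(2 + N)
((-47 + B(3))/((4 + u(6))*2 + 31))³ = ((-47 + 4)/((4 + 1/(2 + 6))*2 + 31))³ = (-43/((4 + 1/8)*2 + 31))³ = (-43/((4 + ⅛)*2 + 31))³ = (-43/((33/8)*2 + 31))³ = (-43/(33/4 + 31))³ = (-43/157/4)³ = (-43*4/157)³ = (-172/157)³ = -5088448/3869893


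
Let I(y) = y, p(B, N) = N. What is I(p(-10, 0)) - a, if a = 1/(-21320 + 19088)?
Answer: 1/2232 ≈ 0.00044803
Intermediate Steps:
a = -1/2232 (a = 1/(-2232) = -1/2232 ≈ -0.00044803)
I(p(-10, 0)) - a = 0 - 1*(-1/2232) = 0 + 1/2232 = 1/2232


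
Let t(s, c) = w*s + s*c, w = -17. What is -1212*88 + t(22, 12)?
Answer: -106766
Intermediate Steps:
t(s, c) = -17*s + c*s (t(s, c) = -17*s + s*c = -17*s + c*s)
-1212*88 + t(22, 12) = -1212*88 + 22*(-17 + 12) = -106656 + 22*(-5) = -106656 - 110 = -106766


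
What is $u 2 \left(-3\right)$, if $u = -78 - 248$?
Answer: $1956$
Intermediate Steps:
$u = -326$ ($u = -78 - 248 = -326$)
$u 2 \left(-3\right) = - 326 \cdot 2 \left(-3\right) = \left(-326\right) \left(-6\right) = 1956$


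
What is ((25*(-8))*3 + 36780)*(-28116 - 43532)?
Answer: -2592224640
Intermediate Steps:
((25*(-8))*3 + 36780)*(-28116 - 43532) = (-200*3 + 36780)*(-71648) = (-600 + 36780)*(-71648) = 36180*(-71648) = -2592224640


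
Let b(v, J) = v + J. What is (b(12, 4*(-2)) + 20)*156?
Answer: 3744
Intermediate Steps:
b(v, J) = J + v
(b(12, 4*(-2)) + 20)*156 = ((4*(-2) + 12) + 20)*156 = ((-8 + 12) + 20)*156 = (4 + 20)*156 = 24*156 = 3744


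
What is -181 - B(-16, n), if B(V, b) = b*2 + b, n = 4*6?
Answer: -253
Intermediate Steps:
n = 24
B(V, b) = 3*b (B(V, b) = 2*b + b = 3*b)
-181 - B(-16, n) = -181 - 3*24 = -181 - 1*72 = -181 - 72 = -253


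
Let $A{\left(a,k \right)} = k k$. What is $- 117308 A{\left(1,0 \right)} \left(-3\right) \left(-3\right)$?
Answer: $0$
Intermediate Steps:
$A{\left(a,k \right)} = k^{2}$
$- 117308 A{\left(1,0 \right)} \left(-3\right) \left(-3\right) = - 117308 \cdot 0^{2} \left(-3\right) \left(-3\right) = - 117308 \cdot 0 \left(-3\right) \left(-3\right) = - 117308 \cdot 0 \left(-3\right) = \left(-117308\right) 0 = 0$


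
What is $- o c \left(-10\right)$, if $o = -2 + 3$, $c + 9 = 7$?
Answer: $-20$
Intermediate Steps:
$c = -2$ ($c = -9 + 7 = -2$)
$o = 1$
$- o c \left(-10\right) = - 1 \left(-2\right) \left(-10\right) = - \left(-2\right) \left(-10\right) = \left(-1\right) 20 = -20$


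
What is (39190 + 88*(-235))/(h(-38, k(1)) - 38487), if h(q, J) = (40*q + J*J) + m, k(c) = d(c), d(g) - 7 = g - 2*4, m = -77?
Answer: -9255/20042 ≈ -0.46178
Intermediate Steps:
d(g) = -1 + g (d(g) = 7 + (g - 2*4) = 7 + (g - 8) = 7 + (-8 + g) = -1 + g)
k(c) = -1 + c
h(q, J) = -77 + J² + 40*q (h(q, J) = (40*q + J*J) - 77 = (40*q + J²) - 77 = (J² + 40*q) - 77 = -77 + J² + 40*q)
(39190 + 88*(-235))/(h(-38, k(1)) - 38487) = (39190 + 88*(-235))/((-77 + (-1 + 1)² + 40*(-38)) - 38487) = (39190 - 20680)/((-77 + 0² - 1520) - 38487) = 18510/((-77 + 0 - 1520) - 38487) = 18510/(-1597 - 38487) = 18510/(-40084) = 18510*(-1/40084) = -9255/20042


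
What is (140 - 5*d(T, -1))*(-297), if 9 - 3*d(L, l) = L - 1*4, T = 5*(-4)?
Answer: -25245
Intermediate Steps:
T = -20
d(L, l) = 13/3 - L/3 (d(L, l) = 3 - (L - 1*4)/3 = 3 - (L - 4)/3 = 3 - (-4 + L)/3 = 3 + (4/3 - L/3) = 13/3 - L/3)
(140 - 5*d(T, -1))*(-297) = (140 - 5*(13/3 - ⅓*(-20)))*(-297) = (140 - 5*(13/3 + 20/3))*(-297) = (140 - 5*11)*(-297) = (140 - 55)*(-297) = 85*(-297) = -25245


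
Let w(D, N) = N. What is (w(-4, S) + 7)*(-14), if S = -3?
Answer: -56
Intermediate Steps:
(w(-4, S) + 7)*(-14) = (-3 + 7)*(-14) = 4*(-14) = -56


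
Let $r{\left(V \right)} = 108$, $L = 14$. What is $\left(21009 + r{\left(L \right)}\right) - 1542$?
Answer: $19575$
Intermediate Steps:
$\left(21009 + r{\left(L \right)}\right) - 1542 = \left(21009 + 108\right) - 1542 = 21117 - 1542 = 19575$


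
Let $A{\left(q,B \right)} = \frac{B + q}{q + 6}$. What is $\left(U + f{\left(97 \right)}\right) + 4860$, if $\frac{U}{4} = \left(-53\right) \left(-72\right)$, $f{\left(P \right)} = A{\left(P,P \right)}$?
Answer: $\frac{2072966}{103} \approx 20126.0$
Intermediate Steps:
$A{\left(q,B \right)} = \frac{B + q}{6 + q}$
$f{\left(P \right)} = \frac{2 P}{6 + P}$ ($f{\left(P \right)} = \frac{P + P}{6 + P} = \frac{2 P}{6 + P}$)
$U = 15264$ ($U = 4 \left(\left(-53\right) \left(-72\right)\right) = 4 \cdot 3816 = 15264$)
$\left(U + f{\left(97 \right)}\right) + 4860 = \left(15264 + 2 \cdot 97 \frac{1}{6 + 97}\right) + 4860 = \left(15264 + 2 \cdot 97 \cdot \frac{1}{103}\right) + 4860 = \left(15264 + \frac{194}{103}\right) + 4860 = \frac{1572386}{103} + 4860 = \frac{2072966}{103}$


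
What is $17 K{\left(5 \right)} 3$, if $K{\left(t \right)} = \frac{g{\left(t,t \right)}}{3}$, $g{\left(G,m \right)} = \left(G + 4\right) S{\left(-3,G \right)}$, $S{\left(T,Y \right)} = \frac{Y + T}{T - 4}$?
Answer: $- \frac{306}{7} \approx -43.714$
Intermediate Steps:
$S{\left(T,Y \right)} = \frac{T + Y}{-4 + T}$
$g{\left(G,m \right)} = \left(4 + G\right) \left(\frac{3}{7} - \frac{G}{7}\right)$ ($g{\left(G,m \right)} = \left(G + 4\right) \frac{-3 + G}{-4 - 3} = \left(4 + G\right) \frac{-3 + G}{-7} = \left(4 + G\right) \left(- \frac{-3 + G}{7}\right) = \left(4 + G\right) \left(\frac{3}{7} - \frac{G}{7}\right)$)
$K{\left(t \right)} = \frac{4}{7} - \frac{t}{21} - \frac{t^{2}}{21}$ ($K{\left(t \right)} = \frac{\frac{12}{7} - \frac{t}{7} - \frac{t^{2}}{7}}{3} = \left(\frac{12}{7} - \frac{t}{7} - \frac{t^{2}}{7}\right) \frac{1}{3} = \frac{4}{7} - \frac{t}{21} - \frac{t^{2}}{21}$)
$17 K{\left(5 \right)} 3 = 17 \left(\frac{4}{7} - \frac{5}{21} - \frac{5^{2}}{21}\right) 3 = 17 \left(\frac{4}{7} - \frac{5}{21} - \frac{25}{21}\right) 3 = 17 \left(- \frac{6}{7}\right) 3 = \left(- \frac{102}{7}\right) 3 = - \frac{306}{7}$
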